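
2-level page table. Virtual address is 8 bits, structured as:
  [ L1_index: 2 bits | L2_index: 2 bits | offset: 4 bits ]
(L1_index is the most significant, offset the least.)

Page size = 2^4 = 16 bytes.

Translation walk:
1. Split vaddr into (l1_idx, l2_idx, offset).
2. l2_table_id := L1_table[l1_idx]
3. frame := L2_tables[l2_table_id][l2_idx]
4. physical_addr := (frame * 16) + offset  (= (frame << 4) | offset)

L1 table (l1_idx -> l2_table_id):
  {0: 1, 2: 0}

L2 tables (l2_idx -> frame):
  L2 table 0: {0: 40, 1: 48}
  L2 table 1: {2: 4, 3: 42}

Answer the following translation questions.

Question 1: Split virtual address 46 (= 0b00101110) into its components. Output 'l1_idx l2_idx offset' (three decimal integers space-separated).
vaddr = 46 = 0b00101110
  top 2 bits -> l1_idx = 0
  next 2 bits -> l2_idx = 2
  bottom 4 bits -> offset = 14

Answer: 0 2 14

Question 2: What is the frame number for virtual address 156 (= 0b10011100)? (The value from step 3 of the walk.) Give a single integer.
vaddr = 156: l1_idx=2, l2_idx=1
L1[2] = 0; L2[0][1] = 48

Answer: 48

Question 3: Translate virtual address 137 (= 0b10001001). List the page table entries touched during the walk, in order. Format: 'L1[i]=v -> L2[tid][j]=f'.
vaddr = 137 = 0b10001001
Split: l1_idx=2, l2_idx=0, offset=9

Answer: L1[2]=0 -> L2[0][0]=40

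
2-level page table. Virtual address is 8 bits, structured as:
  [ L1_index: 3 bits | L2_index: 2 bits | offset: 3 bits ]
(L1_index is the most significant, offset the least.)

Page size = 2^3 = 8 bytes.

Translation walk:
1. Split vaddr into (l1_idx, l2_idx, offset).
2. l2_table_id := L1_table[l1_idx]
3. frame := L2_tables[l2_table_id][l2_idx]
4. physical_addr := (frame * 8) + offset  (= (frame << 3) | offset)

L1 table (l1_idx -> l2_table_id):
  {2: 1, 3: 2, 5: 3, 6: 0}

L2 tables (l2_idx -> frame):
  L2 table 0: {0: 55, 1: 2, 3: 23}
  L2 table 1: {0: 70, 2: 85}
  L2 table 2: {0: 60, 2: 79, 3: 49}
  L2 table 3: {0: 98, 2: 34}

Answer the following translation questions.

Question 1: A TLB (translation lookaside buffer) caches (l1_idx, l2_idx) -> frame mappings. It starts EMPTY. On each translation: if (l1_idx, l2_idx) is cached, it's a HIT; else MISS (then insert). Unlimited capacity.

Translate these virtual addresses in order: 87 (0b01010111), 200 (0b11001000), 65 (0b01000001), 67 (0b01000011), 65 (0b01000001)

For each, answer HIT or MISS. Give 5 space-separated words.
Answer: MISS MISS MISS HIT HIT

Derivation:
vaddr=87: (2,2) not in TLB -> MISS, insert
vaddr=200: (6,1) not in TLB -> MISS, insert
vaddr=65: (2,0) not in TLB -> MISS, insert
vaddr=67: (2,0) in TLB -> HIT
vaddr=65: (2,0) in TLB -> HIT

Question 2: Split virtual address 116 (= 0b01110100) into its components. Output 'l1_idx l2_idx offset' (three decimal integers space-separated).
vaddr = 116 = 0b01110100
  top 3 bits -> l1_idx = 3
  next 2 bits -> l2_idx = 2
  bottom 3 bits -> offset = 4

Answer: 3 2 4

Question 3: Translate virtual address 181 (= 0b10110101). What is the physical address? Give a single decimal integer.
Answer: 277

Derivation:
vaddr = 181 = 0b10110101
Split: l1_idx=5, l2_idx=2, offset=5
L1[5] = 3
L2[3][2] = 34
paddr = 34 * 8 + 5 = 277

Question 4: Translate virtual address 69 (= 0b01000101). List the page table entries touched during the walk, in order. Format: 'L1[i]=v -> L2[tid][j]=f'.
vaddr = 69 = 0b01000101
Split: l1_idx=2, l2_idx=0, offset=5

Answer: L1[2]=1 -> L2[1][0]=70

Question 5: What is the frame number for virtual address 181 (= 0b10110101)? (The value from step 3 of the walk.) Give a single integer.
vaddr = 181: l1_idx=5, l2_idx=2
L1[5] = 3; L2[3][2] = 34

Answer: 34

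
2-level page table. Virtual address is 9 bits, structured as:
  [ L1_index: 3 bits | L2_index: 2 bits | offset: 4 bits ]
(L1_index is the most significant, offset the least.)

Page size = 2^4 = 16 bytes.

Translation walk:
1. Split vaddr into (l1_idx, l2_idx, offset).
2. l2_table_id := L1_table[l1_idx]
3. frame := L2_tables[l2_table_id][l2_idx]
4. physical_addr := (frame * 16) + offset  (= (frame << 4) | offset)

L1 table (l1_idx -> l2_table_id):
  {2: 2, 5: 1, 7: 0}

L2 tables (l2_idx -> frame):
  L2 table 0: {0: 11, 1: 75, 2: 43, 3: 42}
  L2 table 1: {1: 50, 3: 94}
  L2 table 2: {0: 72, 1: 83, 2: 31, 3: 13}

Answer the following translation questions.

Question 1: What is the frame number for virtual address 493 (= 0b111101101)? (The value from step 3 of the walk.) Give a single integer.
Answer: 43

Derivation:
vaddr = 493: l1_idx=7, l2_idx=2
L1[7] = 0; L2[0][2] = 43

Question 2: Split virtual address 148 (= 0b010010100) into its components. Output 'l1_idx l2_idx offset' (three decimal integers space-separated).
Answer: 2 1 4

Derivation:
vaddr = 148 = 0b010010100
  top 3 bits -> l1_idx = 2
  next 2 bits -> l2_idx = 1
  bottom 4 bits -> offset = 4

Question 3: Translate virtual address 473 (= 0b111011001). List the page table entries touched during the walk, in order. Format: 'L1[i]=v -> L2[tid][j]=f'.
Answer: L1[7]=0 -> L2[0][1]=75

Derivation:
vaddr = 473 = 0b111011001
Split: l1_idx=7, l2_idx=1, offset=9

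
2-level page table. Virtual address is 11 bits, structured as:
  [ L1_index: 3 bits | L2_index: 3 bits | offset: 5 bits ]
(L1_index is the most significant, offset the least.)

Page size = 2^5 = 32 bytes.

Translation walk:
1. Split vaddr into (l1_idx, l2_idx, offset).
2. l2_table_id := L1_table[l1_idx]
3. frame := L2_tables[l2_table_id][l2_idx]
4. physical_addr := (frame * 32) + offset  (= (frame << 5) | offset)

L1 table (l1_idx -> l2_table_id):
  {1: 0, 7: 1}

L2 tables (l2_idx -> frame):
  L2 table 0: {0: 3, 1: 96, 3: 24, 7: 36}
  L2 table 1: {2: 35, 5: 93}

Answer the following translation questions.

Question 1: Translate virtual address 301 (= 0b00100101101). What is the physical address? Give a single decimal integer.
vaddr = 301 = 0b00100101101
Split: l1_idx=1, l2_idx=1, offset=13
L1[1] = 0
L2[0][1] = 96
paddr = 96 * 32 + 13 = 3085

Answer: 3085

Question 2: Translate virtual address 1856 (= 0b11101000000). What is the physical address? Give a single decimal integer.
vaddr = 1856 = 0b11101000000
Split: l1_idx=7, l2_idx=2, offset=0
L1[7] = 1
L2[1][2] = 35
paddr = 35 * 32 + 0 = 1120

Answer: 1120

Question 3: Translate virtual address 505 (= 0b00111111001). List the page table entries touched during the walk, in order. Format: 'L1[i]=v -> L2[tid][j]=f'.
Answer: L1[1]=0 -> L2[0][7]=36

Derivation:
vaddr = 505 = 0b00111111001
Split: l1_idx=1, l2_idx=7, offset=25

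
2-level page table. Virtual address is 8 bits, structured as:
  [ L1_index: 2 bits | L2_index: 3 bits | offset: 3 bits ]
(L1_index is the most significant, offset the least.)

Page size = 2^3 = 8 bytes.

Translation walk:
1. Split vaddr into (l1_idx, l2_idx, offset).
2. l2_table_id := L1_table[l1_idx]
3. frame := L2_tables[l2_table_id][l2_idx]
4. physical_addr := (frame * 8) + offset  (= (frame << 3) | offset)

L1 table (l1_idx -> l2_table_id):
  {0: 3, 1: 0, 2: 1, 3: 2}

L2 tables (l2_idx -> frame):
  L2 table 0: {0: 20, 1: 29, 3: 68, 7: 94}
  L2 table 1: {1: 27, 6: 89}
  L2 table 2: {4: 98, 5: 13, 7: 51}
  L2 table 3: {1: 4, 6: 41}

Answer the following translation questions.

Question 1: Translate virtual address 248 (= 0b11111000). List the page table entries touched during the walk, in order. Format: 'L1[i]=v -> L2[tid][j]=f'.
Answer: L1[3]=2 -> L2[2][7]=51

Derivation:
vaddr = 248 = 0b11111000
Split: l1_idx=3, l2_idx=7, offset=0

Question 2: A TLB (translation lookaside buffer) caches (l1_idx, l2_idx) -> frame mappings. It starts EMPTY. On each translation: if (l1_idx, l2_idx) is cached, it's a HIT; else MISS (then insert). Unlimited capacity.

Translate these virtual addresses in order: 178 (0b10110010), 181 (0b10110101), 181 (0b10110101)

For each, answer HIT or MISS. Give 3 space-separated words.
Answer: MISS HIT HIT

Derivation:
vaddr=178: (2,6) not in TLB -> MISS, insert
vaddr=181: (2,6) in TLB -> HIT
vaddr=181: (2,6) in TLB -> HIT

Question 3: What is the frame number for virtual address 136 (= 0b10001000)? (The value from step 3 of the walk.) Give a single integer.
Answer: 27

Derivation:
vaddr = 136: l1_idx=2, l2_idx=1
L1[2] = 1; L2[1][1] = 27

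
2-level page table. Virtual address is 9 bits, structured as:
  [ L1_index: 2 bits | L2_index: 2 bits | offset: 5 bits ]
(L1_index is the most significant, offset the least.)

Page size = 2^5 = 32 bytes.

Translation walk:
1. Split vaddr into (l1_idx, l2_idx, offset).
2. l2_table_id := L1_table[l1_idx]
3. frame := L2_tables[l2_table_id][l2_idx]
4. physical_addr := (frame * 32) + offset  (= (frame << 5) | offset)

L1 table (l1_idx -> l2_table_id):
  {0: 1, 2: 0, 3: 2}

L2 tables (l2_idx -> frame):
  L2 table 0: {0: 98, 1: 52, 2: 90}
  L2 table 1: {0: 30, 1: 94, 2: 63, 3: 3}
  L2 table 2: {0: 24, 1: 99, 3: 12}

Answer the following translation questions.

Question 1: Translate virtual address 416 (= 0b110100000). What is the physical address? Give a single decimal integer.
vaddr = 416 = 0b110100000
Split: l1_idx=3, l2_idx=1, offset=0
L1[3] = 2
L2[2][1] = 99
paddr = 99 * 32 + 0 = 3168

Answer: 3168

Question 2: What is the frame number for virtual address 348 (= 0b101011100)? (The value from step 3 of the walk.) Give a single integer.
Answer: 90

Derivation:
vaddr = 348: l1_idx=2, l2_idx=2
L1[2] = 0; L2[0][2] = 90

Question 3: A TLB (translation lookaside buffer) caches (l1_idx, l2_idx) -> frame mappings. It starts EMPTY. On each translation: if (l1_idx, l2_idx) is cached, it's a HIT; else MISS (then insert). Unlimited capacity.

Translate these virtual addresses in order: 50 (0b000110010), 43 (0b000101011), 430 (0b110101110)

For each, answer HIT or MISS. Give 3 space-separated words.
vaddr=50: (0,1) not in TLB -> MISS, insert
vaddr=43: (0,1) in TLB -> HIT
vaddr=430: (3,1) not in TLB -> MISS, insert

Answer: MISS HIT MISS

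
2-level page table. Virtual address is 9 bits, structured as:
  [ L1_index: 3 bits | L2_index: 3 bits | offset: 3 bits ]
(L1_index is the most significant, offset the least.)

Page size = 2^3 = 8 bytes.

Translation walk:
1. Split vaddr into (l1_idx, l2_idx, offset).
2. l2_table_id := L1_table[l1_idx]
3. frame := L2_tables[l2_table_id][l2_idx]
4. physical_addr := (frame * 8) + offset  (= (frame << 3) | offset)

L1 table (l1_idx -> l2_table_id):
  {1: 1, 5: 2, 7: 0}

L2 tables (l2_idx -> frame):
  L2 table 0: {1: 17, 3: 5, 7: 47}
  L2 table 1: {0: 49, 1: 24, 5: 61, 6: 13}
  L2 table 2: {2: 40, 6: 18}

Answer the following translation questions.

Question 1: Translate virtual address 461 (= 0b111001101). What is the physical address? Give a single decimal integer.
Answer: 141

Derivation:
vaddr = 461 = 0b111001101
Split: l1_idx=7, l2_idx=1, offset=5
L1[7] = 0
L2[0][1] = 17
paddr = 17 * 8 + 5 = 141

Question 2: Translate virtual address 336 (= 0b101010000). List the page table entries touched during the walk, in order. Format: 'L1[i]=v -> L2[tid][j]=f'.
vaddr = 336 = 0b101010000
Split: l1_idx=5, l2_idx=2, offset=0

Answer: L1[5]=2 -> L2[2][2]=40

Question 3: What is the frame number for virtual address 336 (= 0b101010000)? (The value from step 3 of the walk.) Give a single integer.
vaddr = 336: l1_idx=5, l2_idx=2
L1[5] = 2; L2[2][2] = 40

Answer: 40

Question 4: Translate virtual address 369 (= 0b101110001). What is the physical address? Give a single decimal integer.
vaddr = 369 = 0b101110001
Split: l1_idx=5, l2_idx=6, offset=1
L1[5] = 2
L2[2][6] = 18
paddr = 18 * 8 + 1 = 145

Answer: 145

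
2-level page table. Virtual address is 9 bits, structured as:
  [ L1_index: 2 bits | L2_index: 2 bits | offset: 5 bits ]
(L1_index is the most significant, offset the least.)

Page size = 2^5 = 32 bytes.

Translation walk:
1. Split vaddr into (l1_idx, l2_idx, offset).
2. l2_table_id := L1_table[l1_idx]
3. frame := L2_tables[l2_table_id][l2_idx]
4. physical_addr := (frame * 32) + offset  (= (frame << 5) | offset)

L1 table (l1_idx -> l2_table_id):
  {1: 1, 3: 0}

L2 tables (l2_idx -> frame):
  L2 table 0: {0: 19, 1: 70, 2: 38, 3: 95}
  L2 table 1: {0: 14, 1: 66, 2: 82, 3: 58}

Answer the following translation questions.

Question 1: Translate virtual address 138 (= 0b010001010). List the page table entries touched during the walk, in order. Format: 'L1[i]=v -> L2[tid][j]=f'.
Answer: L1[1]=1 -> L2[1][0]=14

Derivation:
vaddr = 138 = 0b010001010
Split: l1_idx=1, l2_idx=0, offset=10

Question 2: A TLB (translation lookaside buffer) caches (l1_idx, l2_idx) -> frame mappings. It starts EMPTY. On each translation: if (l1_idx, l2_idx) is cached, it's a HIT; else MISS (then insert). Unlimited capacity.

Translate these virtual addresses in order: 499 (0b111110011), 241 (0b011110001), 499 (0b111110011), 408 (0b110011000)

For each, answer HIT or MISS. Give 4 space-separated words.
Answer: MISS MISS HIT MISS

Derivation:
vaddr=499: (3,3) not in TLB -> MISS, insert
vaddr=241: (1,3) not in TLB -> MISS, insert
vaddr=499: (3,3) in TLB -> HIT
vaddr=408: (3,0) not in TLB -> MISS, insert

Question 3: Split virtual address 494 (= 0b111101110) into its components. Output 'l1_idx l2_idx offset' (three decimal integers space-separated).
vaddr = 494 = 0b111101110
  top 2 bits -> l1_idx = 3
  next 2 bits -> l2_idx = 3
  bottom 5 bits -> offset = 14

Answer: 3 3 14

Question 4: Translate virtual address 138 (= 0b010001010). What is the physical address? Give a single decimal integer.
Answer: 458

Derivation:
vaddr = 138 = 0b010001010
Split: l1_idx=1, l2_idx=0, offset=10
L1[1] = 1
L2[1][0] = 14
paddr = 14 * 32 + 10 = 458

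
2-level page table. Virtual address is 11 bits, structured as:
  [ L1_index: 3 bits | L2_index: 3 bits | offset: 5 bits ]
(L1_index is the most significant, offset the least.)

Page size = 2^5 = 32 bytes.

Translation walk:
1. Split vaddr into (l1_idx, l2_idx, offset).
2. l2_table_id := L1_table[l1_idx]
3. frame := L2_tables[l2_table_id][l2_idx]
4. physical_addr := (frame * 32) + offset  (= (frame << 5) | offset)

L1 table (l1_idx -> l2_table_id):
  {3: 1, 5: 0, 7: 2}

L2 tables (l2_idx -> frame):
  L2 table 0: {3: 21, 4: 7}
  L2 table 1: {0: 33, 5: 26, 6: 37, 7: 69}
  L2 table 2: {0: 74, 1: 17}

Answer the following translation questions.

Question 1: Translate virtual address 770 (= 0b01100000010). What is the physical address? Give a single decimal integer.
vaddr = 770 = 0b01100000010
Split: l1_idx=3, l2_idx=0, offset=2
L1[3] = 1
L2[1][0] = 33
paddr = 33 * 32 + 2 = 1058

Answer: 1058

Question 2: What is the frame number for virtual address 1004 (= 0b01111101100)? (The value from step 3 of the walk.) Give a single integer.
Answer: 69

Derivation:
vaddr = 1004: l1_idx=3, l2_idx=7
L1[3] = 1; L2[1][7] = 69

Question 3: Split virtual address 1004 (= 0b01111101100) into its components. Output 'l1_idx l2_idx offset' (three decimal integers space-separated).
vaddr = 1004 = 0b01111101100
  top 3 bits -> l1_idx = 3
  next 3 bits -> l2_idx = 7
  bottom 5 bits -> offset = 12

Answer: 3 7 12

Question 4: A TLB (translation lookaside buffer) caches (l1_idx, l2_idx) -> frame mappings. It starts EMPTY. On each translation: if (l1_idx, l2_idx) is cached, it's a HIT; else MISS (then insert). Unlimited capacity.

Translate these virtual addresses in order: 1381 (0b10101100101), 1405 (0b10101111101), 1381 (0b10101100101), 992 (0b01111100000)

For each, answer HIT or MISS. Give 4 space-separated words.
Answer: MISS HIT HIT MISS

Derivation:
vaddr=1381: (5,3) not in TLB -> MISS, insert
vaddr=1405: (5,3) in TLB -> HIT
vaddr=1381: (5,3) in TLB -> HIT
vaddr=992: (3,7) not in TLB -> MISS, insert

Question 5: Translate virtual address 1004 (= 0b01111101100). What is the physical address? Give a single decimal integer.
vaddr = 1004 = 0b01111101100
Split: l1_idx=3, l2_idx=7, offset=12
L1[3] = 1
L2[1][7] = 69
paddr = 69 * 32 + 12 = 2220

Answer: 2220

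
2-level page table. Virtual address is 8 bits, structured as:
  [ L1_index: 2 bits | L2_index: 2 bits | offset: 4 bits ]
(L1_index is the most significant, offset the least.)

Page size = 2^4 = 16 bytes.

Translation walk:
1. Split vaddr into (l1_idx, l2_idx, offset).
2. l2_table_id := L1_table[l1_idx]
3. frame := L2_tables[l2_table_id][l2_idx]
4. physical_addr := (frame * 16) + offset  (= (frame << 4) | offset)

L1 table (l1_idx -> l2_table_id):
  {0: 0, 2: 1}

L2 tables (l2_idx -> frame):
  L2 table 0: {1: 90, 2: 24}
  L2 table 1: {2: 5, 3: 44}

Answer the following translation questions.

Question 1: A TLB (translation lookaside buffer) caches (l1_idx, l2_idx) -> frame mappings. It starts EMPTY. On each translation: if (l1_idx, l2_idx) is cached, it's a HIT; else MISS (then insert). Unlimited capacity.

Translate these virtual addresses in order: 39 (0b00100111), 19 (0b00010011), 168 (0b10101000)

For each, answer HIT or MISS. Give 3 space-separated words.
vaddr=39: (0,2) not in TLB -> MISS, insert
vaddr=19: (0,1) not in TLB -> MISS, insert
vaddr=168: (2,2) not in TLB -> MISS, insert

Answer: MISS MISS MISS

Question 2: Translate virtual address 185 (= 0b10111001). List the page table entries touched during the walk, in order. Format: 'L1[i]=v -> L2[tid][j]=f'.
vaddr = 185 = 0b10111001
Split: l1_idx=2, l2_idx=3, offset=9

Answer: L1[2]=1 -> L2[1][3]=44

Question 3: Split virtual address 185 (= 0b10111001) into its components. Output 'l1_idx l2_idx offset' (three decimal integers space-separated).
Answer: 2 3 9

Derivation:
vaddr = 185 = 0b10111001
  top 2 bits -> l1_idx = 2
  next 2 bits -> l2_idx = 3
  bottom 4 bits -> offset = 9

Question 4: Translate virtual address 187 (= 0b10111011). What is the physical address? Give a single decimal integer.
Answer: 715

Derivation:
vaddr = 187 = 0b10111011
Split: l1_idx=2, l2_idx=3, offset=11
L1[2] = 1
L2[1][3] = 44
paddr = 44 * 16 + 11 = 715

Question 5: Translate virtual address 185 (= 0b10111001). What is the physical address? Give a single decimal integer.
vaddr = 185 = 0b10111001
Split: l1_idx=2, l2_idx=3, offset=9
L1[2] = 1
L2[1][3] = 44
paddr = 44 * 16 + 9 = 713

Answer: 713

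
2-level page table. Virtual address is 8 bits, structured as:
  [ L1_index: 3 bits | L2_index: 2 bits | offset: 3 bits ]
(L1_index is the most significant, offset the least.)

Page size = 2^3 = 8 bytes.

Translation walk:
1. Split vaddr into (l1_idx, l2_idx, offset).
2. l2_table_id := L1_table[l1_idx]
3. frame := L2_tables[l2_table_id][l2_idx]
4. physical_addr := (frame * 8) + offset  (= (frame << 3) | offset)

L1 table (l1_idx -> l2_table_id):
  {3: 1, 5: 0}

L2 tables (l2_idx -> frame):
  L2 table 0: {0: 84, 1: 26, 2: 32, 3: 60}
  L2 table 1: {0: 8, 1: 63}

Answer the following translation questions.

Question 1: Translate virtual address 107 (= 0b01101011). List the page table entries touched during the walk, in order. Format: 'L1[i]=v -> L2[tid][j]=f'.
vaddr = 107 = 0b01101011
Split: l1_idx=3, l2_idx=1, offset=3

Answer: L1[3]=1 -> L2[1][1]=63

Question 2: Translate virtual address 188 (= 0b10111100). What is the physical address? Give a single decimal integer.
vaddr = 188 = 0b10111100
Split: l1_idx=5, l2_idx=3, offset=4
L1[5] = 0
L2[0][3] = 60
paddr = 60 * 8 + 4 = 484

Answer: 484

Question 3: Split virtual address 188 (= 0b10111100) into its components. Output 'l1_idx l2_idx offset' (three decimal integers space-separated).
vaddr = 188 = 0b10111100
  top 3 bits -> l1_idx = 5
  next 2 bits -> l2_idx = 3
  bottom 3 bits -> offset = 4

Answer: 5 3 4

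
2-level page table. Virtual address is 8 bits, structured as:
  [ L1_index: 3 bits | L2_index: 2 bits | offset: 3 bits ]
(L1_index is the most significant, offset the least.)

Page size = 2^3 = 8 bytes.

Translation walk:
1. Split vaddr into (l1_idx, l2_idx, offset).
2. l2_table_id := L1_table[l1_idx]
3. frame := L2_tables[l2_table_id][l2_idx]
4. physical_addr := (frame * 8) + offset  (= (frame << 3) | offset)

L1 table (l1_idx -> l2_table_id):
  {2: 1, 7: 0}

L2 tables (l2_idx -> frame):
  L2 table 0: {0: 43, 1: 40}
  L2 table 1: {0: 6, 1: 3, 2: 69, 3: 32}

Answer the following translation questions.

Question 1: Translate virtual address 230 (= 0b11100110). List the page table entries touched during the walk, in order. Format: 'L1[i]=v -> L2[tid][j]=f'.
Answer: L1[7]=0 -> L2[0][0]=43

Derivation:
vaddr = 230 = 0b11100110
Split: l1_idx=7, l2_idx=0, offset=6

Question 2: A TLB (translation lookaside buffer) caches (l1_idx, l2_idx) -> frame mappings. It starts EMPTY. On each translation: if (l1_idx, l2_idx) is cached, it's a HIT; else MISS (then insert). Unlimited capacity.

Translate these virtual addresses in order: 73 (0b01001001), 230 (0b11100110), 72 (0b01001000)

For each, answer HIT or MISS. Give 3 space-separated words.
Answer: MISS MISS HIT

Derivation:
vaddr=73: (2,1) not in TLB -> MISS, insert
vaddr=230: (7,0) not in TLB -> MISS, insert
vaddr=72: (2,1) in TLB -> HIT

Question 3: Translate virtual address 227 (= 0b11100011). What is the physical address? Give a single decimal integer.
Answer: 347

Derivation:
vaddr = 227 = 0b11100011
Split: l1_idx=7, l2_idx=0, offset=3
L1[7] = 0
L2[0][0] = 43
paddr = 43 * 8 + 3 = 347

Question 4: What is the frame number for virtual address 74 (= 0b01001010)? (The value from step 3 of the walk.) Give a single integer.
Answer: 3

Derivation:
vaddr = 74: l1_idx=2, l2_idx=1
L1[2] = 1; L2[1][1] = 3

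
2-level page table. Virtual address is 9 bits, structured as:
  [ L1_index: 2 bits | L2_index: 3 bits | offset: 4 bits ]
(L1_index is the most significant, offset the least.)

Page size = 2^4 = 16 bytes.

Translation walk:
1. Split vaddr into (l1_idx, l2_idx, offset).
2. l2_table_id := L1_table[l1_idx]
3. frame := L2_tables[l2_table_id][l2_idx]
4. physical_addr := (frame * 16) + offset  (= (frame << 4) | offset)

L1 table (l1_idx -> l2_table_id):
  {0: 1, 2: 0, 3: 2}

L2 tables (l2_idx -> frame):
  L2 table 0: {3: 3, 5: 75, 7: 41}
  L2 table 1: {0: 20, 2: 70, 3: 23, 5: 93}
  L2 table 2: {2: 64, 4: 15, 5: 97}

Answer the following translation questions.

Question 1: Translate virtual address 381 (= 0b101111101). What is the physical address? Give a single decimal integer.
vaddr = 381 = 0b101111101
Split: l1_idx=2, l2_idx=7, offset=13
L1[2] = 0
L2[0][7] = 41
paddr = 41 * 16 + 13 = 669

Answer: 669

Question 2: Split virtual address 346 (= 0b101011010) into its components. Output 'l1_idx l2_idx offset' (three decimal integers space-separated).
vaddr = 346 = 0b101011010
  top 2 bits -> l1_idx = 2
  next 3 bits -> l2_idx = 5
  bottom 4 bits -> offset = 10

Answer: 2 5 10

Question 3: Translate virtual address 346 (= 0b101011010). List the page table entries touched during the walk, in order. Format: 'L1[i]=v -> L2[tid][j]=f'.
Answer: L1[2]=0 -> L2[0][5]=75

Derivation:
vaddr = 346 = 0b101011010
Split: l1_idx=2, l2_idx=5, offset=10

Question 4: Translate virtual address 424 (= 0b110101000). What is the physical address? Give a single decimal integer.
vaddr = 424 = 0b110101000
Split: l1_idx=3, l2_idx=2, offset=8
L1[3] = 2
L2[2][2] = 64
paddr = 64 * 16 + 8 = 1032

Answer: 1032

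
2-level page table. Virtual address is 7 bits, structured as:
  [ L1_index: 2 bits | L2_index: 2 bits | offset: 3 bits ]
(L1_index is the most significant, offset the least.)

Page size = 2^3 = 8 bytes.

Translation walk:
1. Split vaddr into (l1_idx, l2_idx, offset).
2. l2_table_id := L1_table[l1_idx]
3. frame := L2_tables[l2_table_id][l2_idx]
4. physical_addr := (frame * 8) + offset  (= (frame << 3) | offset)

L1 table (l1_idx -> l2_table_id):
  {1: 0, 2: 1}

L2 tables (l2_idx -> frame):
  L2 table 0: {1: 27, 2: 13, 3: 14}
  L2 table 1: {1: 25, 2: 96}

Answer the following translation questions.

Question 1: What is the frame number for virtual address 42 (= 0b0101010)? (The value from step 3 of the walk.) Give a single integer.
Answer: 27

Derivation:
vaddr = 42: l1_idx=1, l2_idx=1
L1[1] = 0; L2[0][1] = 27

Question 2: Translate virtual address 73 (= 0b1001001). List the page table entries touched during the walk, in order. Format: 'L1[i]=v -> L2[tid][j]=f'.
Answer: L1[2]=1 -> L2[1][1]=25

Derivation:
vaddr = 73 = 0b1001001
Split: l1_idx=2, l2_idx=1, offset=1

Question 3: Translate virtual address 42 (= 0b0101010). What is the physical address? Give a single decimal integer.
Answer: 218

Derivation:
vaddr = 42 = 0b0101010
Split: l1_idx=1, l2_idx=1, offset=2
L1[1] = 0
L2[0][1] = 27
paddr = 27 * 8 + 2 = 218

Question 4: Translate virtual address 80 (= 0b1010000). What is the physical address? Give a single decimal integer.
vaddr = 80 = 0b1010000
Split: l1_idx=2, l2_idx=2, offset=0
L1[2] = 1
L2[1][2] = 96
paddr = 96 * 8 + 0 = 768

Answer: 768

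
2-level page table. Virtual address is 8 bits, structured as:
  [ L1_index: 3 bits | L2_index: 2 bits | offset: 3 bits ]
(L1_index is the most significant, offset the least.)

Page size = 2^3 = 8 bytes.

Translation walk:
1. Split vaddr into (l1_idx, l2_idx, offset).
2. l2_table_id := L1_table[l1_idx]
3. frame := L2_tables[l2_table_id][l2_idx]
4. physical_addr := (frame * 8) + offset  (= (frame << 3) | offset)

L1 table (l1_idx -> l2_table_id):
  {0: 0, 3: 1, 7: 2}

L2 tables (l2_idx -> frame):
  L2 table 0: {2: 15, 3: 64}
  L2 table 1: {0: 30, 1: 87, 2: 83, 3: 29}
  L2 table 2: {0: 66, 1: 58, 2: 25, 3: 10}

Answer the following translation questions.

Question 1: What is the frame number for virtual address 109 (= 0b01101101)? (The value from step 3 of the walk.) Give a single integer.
vaddr = 109: l1_idx=3, l2_idx=1
L1[3] = 1; L2[1][1] = 87

Answer: 87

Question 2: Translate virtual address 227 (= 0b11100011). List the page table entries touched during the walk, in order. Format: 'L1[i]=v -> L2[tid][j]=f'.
Answer: L1[7]=2 -> L2[2][0]=66

Derivation:
vaddr = 227 = 0b11100011
Split: l1_idx=7, l2_idx=0, offset=3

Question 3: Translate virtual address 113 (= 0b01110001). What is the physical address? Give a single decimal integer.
Answer: 665

Derivation:
vaddr = 113 = 0b01110001
Split: l1_idx=3, l2_idx=2, offset=1
L1[3] = 1
L2[1][2] = 83
paddr = 83 * 8 + 1 = 665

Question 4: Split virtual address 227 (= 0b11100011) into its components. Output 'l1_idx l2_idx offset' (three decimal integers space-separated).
vaddr = 227 = 0b11100011
  top 3 bits -> l1_idx = 7
  next 2 bits -> l2_idx = 0
  bottom 3 bits -> offset = 3

Answer: 7 0 3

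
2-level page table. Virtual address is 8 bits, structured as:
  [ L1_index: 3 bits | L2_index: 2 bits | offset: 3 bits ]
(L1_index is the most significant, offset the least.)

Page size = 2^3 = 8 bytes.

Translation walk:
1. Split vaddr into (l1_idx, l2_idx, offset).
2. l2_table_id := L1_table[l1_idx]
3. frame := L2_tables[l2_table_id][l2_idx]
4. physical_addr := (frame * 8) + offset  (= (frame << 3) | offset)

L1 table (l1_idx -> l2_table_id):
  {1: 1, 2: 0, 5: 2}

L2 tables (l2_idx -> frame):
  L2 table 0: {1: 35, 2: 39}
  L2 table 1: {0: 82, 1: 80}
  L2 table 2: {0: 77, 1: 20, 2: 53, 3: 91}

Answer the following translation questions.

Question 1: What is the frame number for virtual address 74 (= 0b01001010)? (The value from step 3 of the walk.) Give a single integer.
vaddr = 74: l1_idx=2, l2_idx=1
L1[2] = 0; L2[0][1] = 35

Answer: 35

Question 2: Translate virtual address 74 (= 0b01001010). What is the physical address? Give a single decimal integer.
vaddr = 74 = 0b01001010
Split: l1_idx=2, l2_idx=1, offset=2
L1[2] = 0
L2[0][1] = 35
paddr = 35 * 8 + 2 = 282

Answer: 282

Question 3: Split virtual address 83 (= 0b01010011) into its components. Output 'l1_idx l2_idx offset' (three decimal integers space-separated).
Answer: 2 2 3

Derivation:
vaddr = 83 = 0b01010011
  top 3 bits -> l1_idx = 2
  next 2 bits -> l2_idx = 2
  bottom 3 bits -> offset = 3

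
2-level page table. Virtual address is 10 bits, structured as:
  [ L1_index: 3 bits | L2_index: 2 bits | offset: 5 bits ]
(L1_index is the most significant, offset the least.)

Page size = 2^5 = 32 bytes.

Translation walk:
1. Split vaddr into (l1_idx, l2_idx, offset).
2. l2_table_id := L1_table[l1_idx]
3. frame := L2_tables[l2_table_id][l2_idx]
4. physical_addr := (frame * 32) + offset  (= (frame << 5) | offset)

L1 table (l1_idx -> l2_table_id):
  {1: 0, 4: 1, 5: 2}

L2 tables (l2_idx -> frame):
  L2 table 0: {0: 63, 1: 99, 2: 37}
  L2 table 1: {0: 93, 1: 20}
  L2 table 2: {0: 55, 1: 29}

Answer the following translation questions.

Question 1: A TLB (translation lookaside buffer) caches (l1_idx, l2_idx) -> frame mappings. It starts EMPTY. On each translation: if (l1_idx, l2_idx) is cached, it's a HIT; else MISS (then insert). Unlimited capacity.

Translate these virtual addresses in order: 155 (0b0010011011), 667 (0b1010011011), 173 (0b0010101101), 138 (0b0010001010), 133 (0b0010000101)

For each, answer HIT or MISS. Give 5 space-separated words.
vaddr=155: (1,0) not in TLB -> MISS, insert
vaddr=667: (5,0) not in TLB -> MISS, insert
vaddr=173: (1,1) not in TLB -> MISS, insert
vaddr=138: (1,0) in TLB -> HIT
vaddr=133: (1,0) in TLB -> HIT

Answer: MISS MISS MISS HIT HIT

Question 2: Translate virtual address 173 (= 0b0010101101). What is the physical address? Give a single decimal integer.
vaddr = 173 = 0b0010101101
Split: l1_idx=1, l2_idx=1, offset=13
L1[1] = 0
L2[0][1] = 99
paddr = 99 * 32 + 13 = 3181

Answer: 3181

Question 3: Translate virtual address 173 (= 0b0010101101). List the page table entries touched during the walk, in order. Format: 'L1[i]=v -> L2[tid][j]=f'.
Answer: L1[1]=0 -> L2[0][1]=99

Derivation:
vaddr = 173 = 0b0010101101
Split: l1_idx=1, l2_idx=1, offset=13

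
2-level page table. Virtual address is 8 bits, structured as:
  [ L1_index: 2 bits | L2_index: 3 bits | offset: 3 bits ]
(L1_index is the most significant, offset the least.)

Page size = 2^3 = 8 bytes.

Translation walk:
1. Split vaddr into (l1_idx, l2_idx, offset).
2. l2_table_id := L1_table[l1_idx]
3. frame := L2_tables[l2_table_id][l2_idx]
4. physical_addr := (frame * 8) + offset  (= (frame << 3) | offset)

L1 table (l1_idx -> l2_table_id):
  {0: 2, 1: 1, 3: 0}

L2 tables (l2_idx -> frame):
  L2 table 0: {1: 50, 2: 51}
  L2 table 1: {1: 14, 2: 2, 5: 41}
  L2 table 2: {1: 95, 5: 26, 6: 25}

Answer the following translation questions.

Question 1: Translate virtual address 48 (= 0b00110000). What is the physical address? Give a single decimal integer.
Answer: 200

Derivation:
vaddr = 48 = 0b00110000
Split: l1_idx=0, l2_idx=6, offset=0
L1[0] = 2
L2[2][6] = 25
paddr = 25 * 8 + 0 = 200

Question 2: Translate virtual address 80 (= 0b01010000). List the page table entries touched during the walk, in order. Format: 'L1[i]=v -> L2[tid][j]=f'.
vaddr = 80 = 0b01010000
Split: l1_idx=1, l2_idx=2, offset=0

Answer: L1[1]=1 -> L2[1][2]=2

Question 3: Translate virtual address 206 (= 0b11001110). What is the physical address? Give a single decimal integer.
Answer: 406

Derivation:
vaddr = 206 = 0b11001110
Split: l1_idx=3, l2_idx=1, offset=6
L1[3] = 0
L2[0][1] = 50
paddr = 50 * 8 + 6 = 406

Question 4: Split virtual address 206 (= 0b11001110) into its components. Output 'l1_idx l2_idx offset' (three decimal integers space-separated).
vaddr = 206 = 0b11001110
  top 2 bits -> l1_idx = 3
  next 3 bits -> l2_idx = 1
  bottom 3 bits -> offset = 6

Answer: 3 1 6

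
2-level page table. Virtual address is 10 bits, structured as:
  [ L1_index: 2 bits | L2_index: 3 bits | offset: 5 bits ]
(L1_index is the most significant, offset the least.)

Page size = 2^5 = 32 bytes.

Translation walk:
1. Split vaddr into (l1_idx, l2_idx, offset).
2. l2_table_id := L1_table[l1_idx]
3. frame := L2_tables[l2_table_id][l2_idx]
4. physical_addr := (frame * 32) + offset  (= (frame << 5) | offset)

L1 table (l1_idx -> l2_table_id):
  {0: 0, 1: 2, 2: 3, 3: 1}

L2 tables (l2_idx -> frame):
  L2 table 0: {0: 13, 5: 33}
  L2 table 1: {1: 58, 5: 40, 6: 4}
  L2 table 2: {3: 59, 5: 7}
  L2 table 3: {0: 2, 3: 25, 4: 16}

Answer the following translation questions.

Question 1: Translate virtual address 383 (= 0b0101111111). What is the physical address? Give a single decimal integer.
Answer: 1919

Derivation:
vaddr = 383 = 0b0101111111
Split: l1_idx=1, l2_idx=3, offset=31
L1[1] = 2
L2[2][3] = 59
paddr = 59 * 32 + 31 = 1919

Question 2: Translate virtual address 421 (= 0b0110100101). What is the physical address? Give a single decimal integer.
Answer: 229

Derivation:
vaddr = 421 = 0b0110100101
Split: l1_idx=1, l2_idx=5, offset=5
L1[1] = 2
L2[2][5] = 7
paddr = 7 * 32 + 5 = 229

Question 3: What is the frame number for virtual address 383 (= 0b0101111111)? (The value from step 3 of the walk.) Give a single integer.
Answer: 59

Derivation:
vaddr = 383: l1_idx=1, l2_idx=3
L1[1] = 2; L2[2][3] = 59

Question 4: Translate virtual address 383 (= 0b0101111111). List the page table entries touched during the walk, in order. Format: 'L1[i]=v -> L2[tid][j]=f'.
Answer: L1[1]=2 -> L2[2][3]=59

Derivation:
vaddr = 383 = 0b0101111111
Split: l1_idx=1, l2_idx=3, offset=31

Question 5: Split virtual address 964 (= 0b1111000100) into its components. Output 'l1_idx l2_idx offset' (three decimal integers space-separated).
vaddr = 964 = 0b1111000100
  top 2 bits -> l1_idx = 3
  next 3 bits -> l2_idx = 6
  bottom 5 bits -> offset = 4

Answer: 3 6 4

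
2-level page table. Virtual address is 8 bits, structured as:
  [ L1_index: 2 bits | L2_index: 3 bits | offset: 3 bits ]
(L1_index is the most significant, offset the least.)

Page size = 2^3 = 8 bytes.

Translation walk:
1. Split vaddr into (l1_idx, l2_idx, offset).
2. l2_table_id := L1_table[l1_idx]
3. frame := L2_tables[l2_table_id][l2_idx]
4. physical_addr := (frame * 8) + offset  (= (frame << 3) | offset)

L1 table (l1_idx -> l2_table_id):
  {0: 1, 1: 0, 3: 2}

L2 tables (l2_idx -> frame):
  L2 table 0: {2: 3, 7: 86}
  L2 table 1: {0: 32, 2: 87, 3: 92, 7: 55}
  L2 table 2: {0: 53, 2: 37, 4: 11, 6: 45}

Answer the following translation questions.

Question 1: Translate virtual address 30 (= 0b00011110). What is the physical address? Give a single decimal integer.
Answer: 742

Derivation:
vaddr = 30 = 0b00011110
Split: l1_idx=0, l2_idx=3, offset=6
L1[0] = 1
L2[1][3] = 92
paddr = 92 * 8 + 6 = 742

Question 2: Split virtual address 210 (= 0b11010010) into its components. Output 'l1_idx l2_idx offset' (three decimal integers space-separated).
vaddr = 210 = 0b11010010
  top 2 bits -> l1_idx = 3
  next 3 bits -> l2_idx = 2
  bottom 3 bits -> offset = 2

Answer: 3 2 2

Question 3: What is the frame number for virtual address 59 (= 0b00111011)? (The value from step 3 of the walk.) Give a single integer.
vaddr = 59: l1_idx=0, l2_idx=7
L1[0] = 1; L2[1][7] = 55

Answer: 55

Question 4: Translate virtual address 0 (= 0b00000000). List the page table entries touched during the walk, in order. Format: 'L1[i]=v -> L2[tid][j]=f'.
vaddr = 0 = 0b00000000
Split: l1_idx=0, l2_idx=0, offset=0

Answer: L1[0]=1 -> L2[1][0]=32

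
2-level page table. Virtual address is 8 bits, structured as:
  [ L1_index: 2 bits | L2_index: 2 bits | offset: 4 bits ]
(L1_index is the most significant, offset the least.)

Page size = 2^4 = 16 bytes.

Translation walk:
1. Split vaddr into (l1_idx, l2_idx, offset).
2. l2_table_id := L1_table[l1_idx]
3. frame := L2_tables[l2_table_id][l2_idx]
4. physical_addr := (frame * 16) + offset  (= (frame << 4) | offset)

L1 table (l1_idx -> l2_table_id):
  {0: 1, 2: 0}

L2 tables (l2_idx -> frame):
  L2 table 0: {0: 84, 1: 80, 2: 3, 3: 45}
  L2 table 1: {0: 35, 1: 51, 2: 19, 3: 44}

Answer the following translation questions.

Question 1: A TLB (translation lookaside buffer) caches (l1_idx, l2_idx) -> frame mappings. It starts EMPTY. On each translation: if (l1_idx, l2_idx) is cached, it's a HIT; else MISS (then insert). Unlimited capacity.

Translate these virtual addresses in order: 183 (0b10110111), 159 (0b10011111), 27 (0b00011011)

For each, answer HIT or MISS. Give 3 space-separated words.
Answer: MISS MISS MISS

Derivation:
vaddr=183: (2,3) not in TLB -> MISS, insert
vaddr=159: (2,1) not in TLB -> MISS, insert
vaddr=27: (0,1) not in TLB -> MISS, insert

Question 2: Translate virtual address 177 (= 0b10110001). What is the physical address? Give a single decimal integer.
Answer: 721

Derivation:
vaddr = 177 = 0b10110001
Split: l1_idx=2, l2_idx=3, offset=1
L1[2] = 0
L2[0][3] = 45
paddr = 45 * 16 + 1 = 721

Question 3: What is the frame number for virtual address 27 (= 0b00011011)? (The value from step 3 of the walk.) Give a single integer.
Answer: 51

Derivation:
vaddr = 27: l1_idx=0, l2_idx=1
L1[0] = 1; L2[1][1] = 51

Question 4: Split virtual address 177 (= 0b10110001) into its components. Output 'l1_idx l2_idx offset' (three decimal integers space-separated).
Answer: 2 3 1

Derivation:
vaddr = 177 = 0b10110001
  top 2 bits -> l1_idx = 2
  next 2 bits -> l2_idx = 3
  bottom 4 bits -> offset = 1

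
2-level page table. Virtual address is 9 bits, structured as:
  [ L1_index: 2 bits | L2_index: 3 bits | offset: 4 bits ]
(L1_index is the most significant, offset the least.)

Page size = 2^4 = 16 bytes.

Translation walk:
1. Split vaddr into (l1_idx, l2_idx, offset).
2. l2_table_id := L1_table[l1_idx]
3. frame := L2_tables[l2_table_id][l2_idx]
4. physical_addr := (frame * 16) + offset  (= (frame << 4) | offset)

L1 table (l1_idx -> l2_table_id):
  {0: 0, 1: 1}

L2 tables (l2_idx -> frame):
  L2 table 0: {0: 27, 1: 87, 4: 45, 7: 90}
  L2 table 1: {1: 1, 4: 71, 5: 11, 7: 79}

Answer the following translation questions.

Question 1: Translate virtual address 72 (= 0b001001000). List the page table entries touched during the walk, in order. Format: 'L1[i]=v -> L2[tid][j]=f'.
Answer: L1[0]=0 -> L2[0][4]=45

Derivation:
vaddr = 72 = 0b001001000
Split: l1_idx=0, l2_idx=4, offset=8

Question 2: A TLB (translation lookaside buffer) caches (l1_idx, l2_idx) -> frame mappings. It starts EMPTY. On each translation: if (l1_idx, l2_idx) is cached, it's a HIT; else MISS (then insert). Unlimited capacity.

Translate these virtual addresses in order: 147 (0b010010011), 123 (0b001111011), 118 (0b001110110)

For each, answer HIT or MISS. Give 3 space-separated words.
Answer: MISS MISS HIT

Derivation:
vaddr=147: (1,1) not in TLB -> MISS, insert
vaddr=123: (0,7) not in TLB -> MISS, insert
vaddr=118: (0,7) in TLB -> HIT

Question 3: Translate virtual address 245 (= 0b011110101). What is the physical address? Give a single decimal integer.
Answer: 1269

Derivation:
vaddr = 245 = 0b011110101
Split: l1_idx=1, l2_idx=7, offset=5
L1[1] = 1
L2[1][7] = 79
paddr = 79 * 16 + 5 = 1269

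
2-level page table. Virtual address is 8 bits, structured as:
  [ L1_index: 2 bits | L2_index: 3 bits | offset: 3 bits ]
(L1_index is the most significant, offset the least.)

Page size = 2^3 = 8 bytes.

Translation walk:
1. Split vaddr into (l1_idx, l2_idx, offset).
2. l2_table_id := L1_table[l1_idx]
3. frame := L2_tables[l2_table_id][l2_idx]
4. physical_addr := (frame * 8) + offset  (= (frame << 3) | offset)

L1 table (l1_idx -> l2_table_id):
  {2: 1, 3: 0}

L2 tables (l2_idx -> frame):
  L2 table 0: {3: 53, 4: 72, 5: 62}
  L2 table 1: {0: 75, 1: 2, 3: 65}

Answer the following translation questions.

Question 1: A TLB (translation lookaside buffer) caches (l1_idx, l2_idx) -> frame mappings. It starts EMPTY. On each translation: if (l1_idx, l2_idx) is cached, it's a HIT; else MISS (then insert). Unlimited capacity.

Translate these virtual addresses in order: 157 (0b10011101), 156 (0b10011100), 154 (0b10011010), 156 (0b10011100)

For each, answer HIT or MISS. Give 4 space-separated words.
Answer: MISS HIT HIT HIT

Derivation:
vaddr=157: (2,3) not in TLB -> MISS, insert
vaddr=156: (2,3) in TLB -> HIT
vaddr=154: (2,3) in TLB -> HIT
vaddr=156: (2,3) in TLB -> HIT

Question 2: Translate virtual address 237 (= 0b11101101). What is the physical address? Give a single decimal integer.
Answer: 501

Derivation:
vaddr = 237 = 0b11101101
Split: l1_idx=3, l2_idx=5, offset=5
L1[3] = 0
L2[0][5] = 62
paddr = 62 * 8 + 5 = 501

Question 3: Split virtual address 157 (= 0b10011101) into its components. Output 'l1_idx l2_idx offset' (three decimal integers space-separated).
vaddr = 157 = 0b10011101
  top 2 bits -> l1_idx = 2
  next 3 bits -> l2_idx = 3
  bottom 3 bits -> offset = 5

Answer: 2 3 5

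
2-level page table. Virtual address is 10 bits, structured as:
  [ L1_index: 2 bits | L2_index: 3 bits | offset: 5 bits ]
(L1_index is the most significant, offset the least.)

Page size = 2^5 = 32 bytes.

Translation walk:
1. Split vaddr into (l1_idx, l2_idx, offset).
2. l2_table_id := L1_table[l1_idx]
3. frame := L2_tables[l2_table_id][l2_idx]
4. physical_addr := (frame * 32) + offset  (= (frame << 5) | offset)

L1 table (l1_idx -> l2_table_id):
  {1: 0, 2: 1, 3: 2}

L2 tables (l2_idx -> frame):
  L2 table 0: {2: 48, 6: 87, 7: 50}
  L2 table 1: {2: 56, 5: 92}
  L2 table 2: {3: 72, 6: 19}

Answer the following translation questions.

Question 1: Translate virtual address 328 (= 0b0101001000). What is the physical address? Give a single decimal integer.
vaddr = 328 = 0b0101001000
Split: l1_idx=1, l2_idx=2, offset=8
L1[1] = 0
L2[0][2] = 48
paddr = 48 * 32 + 8 = 1544

Answer: 1544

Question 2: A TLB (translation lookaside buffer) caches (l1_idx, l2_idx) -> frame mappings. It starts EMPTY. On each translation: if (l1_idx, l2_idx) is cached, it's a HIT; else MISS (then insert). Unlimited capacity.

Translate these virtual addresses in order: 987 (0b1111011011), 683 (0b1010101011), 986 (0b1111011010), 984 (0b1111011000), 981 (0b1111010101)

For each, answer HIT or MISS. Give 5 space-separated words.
Answer: MISS MISS HIT HIT HIT

Derivation:
vaddr=987: (3,6) not in TLB -> MISS, insert
vaddr=683: (2,5) not in TLB -> MISS, insert
vaddr=986: (3,6) in TLB -> HIT
vaddr=984: (3,6) in TLB -> HIT
vaddr=981: (3,6) in TLB -> HIT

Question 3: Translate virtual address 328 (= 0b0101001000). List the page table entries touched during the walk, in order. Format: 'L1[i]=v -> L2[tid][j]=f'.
vaddr = 328 = 0b0101001000
Split: l1_idx=1, l2_idx=2, offset=8

Answer: L1[1]=0 -> L2[0][2]=48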